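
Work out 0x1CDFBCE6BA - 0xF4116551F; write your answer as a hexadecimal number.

0xD9EA6919B

Subtract column by column in base 16:
  A-F → B (borrow)
  B-1-1 → 9
  6-5 → 1
  E-5 → 9
  C-6 → 6
  B-1 → A
  F-1 → E
  D-4 → 9
  C-F → D (borrow)
  1-0-1 → 0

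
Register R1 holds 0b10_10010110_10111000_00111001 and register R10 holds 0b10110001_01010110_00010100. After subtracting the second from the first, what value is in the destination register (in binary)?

Subtract column by column in base 2:
  1-0 → 1
  0-0 → 0
  0-1 → 1 (borrow)
  1-0-1 → 0
  1-1 → 0
  1-0 → 1
  0-0 → 0
  0-0 → 0
  0-0 → 0
  0-1 → 1 (borrow)
  0-1-1 → 0 (borrow)
  1-0-1 → 0
  1-1 → 0
  1-0 → 1
  0-1 → 1 (borrow)
  1-0-1 → 0
  0-1 → 1 (borrow)
  1-0-1 → 0
  1-0 → 1
  0-0 → 0
  1-1 → 0
  0-1 → 1 (borrow)
  0-0-1 → 1 (borrow)
  1-1-1 → 1 (borrow)
  0-0-1 → 1 (borrow)
  1-0-1 → 0

0b1111001010110001000100101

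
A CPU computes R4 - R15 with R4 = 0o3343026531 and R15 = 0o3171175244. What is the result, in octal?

0o151631265

Subtract column by column in base 8:
  1-4 → 5 (borrow)
  3-4-1 → 6 (borrow)
  5-2-1 → 2
  6-5 → 1
  2-7 → 3 (borrow)
  0-1-1 → 6 (borrow)
  3-1-1 → 1
  4-7 → 5 (borrow)
  3-1-1 → 1
  3-3 → 0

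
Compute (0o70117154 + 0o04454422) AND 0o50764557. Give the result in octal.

0o50560556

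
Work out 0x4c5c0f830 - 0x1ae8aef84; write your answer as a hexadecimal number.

0x3173608ac

Subtract column by column in base 16:
  0-4 → c (borrow)
  3-8-1 → a (borrow)
  8-f-1 → 8 (borrow)
  f-e-1 → 0
  0-a → 6 (borrow)
  c-8-1 → 3
  5-e → 7 (borrow)
  c-a-1 → 1
  4-1 → 3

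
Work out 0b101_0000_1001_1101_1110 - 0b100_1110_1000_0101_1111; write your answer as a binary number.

Subtract column by column in base 2:
  0-1 → 1 (borrow)
  1-1-1 → 1 (borrow)
  1-1-1 → 1 (borrow)
  1-1-1 → 1 (borrow)
  1-1-1 → 1 (borrow)
  0-0-1 → 1 (borrow)
  1-1-1 → 1 (borrow)
  1-0-1 → 0
  1-0 → 1
  0-0 → 0
  0-0 → 0
  1-1 → 0
  0-0 → 0
  0-1 → 1 (borrow)
  0-1-1 → 0 (borrow)
  0-1-1 → 0 (borrow)
  1-0-1 → 0
  0-0 → 0
  1-1 → 0

0b10000101111111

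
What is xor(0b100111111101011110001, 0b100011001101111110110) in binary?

XOR bit by bit (1 where the bits differ):
  100111111101011110001
^ 100011001101111110110
= 000100110000100000111

0b000100110000100000111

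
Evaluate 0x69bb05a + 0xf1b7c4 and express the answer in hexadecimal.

0x78d681e

Add column by column in base 16, right to left:
  a+4 = e
  5+c = 1 carry 1
  0+7+1 = 8
  b+b = 6 carry 1
  b+1+1 = d
  9+f = 8 carry 1
  6+0+1 = 7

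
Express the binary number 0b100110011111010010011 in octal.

0o4637223

Group the bits in threes: 100 110 011 111 010 010 011 → 4637223.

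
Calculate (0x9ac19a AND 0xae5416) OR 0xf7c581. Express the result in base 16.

0xffc593

0x9ac19a AND 0xae5416 = 0x8a4012.
Then OR with 0xf7c581.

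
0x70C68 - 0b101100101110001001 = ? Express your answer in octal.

0o1040337

0x70C68 = 0o1606150 in octal.
0b101100101110001001 = 0o545611 in octal.
Subtract column by column in base 8:
  0-1 → 7 (borrow)
  5-1-1 → 3
  1-6 → 3 (borrow)
  6-5-1 → 0
  0-4 → 4 (borrow)
  6-5-1 → 0
  1-0 → 1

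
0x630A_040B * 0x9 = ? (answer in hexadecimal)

0x37B5A2463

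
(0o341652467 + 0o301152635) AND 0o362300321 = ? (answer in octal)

0o242000320

Add column by column in base 8, right to left:
  7+5 = 4 carry 1
  6+3+1 = 2 carry 1
  4+6+1 = 3 carry 1
  2+2+1 = 5
  5+5 = 2 carry 1
  6+1+1 = 0 carry 1
  1+1+1 = 3
  4+0 = 4
  3+3 = 6
Sum = 0o643025324; now AND with 0o362300321:
  6&3=2, 4&6=4, 3&2=2, 0&3=0, 2&0=0, 5&0=0, 3&3=3, 2&2=2, 4&1=0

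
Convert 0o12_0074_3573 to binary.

0b1010000000111100011101111011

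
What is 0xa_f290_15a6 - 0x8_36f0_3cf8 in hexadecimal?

Subtract column by column in base 16:
  6-8 → e (borrow)
  a-f-1 → a (borrow)
  5-c-1 → 8 (borrow)
  1-3-1 → d (borrow)
  0-0-1 → f (borrow)
  9-f-1 → 9 (borrow)
  2-6-1 → b (borrow)
  f-3-1 → b
  a-8 → 2

0x2bb9fd8ae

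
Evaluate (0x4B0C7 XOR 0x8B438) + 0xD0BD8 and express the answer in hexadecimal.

0x1910D7

First 0x4B0C7 XOR 0x8B438 = 0xC04FF.
Add column by column in base 16, right to left:
  F+8 = 7 carry 1
  F+D+1 = D carry 1
  4+B+1 = 0 carry 1
  0+0+1 = 1
  C+D = 9 carry 1
  final carry 1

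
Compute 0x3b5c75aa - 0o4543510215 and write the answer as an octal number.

0o2563362435

0x3b5c75aa = 0o7327072652 in octal.
Subtract column by column in base 8:
  2-5 → 5 (borrow)
  5-1-1 → 3
  6-2 → 4
  2-0 → 2
  7-1 → 6
  0-5 → 3 (borrow)
  7-3-1 → 3
  2-4 → 6 (borrow)
  3-5-1 → 5 (borrow)
  7-4-1 → 2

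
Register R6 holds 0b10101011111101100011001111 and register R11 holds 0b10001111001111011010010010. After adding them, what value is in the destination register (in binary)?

0b100111011001100111101100001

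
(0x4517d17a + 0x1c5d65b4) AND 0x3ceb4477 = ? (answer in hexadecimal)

0x20610426

Add column by column in base 16, right to left:
  a+4 = e
  7+b = 2 carry 1
  1+5+1 = 7
  d+6 = 3 carry 1
  7+d+1 = 5 carry 1
  1+5+1 = 7
  5+c = 1 carry 1
  4+1+1 = 6
Sum = 0x6175372e; now AND with 0x3ceb4477:
  6&3=2, 1&c=0, 7&e=6, 5&b=1, 3&4=0, 7&4=4, 2&7=2, e&7=6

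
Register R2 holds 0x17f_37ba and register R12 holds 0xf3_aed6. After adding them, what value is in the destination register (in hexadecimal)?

Add column by column in base 16, right to left:
  a+6 = 0 carry 1
  b+d+1 = 9 carry 1
  7+e+1 = 6 carry 1
  3+a+1 = e
  f+3 = 2 carry 1
  7+f+1 = 7 carry 1
  1+0+1 = 2

0x272e690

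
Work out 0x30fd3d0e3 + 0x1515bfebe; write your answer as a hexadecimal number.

Add column by column in base 16, right to left:
  3+e = 1 carry 1
  e+b+1 = a carry 1
  0+e+1 = f
  d+f = c carry 1
  3+b+1 = f
  d+5 = 2 carry 1
  f+1+1 = 1 carry 1
  0+5+1 = 6
  3+1 = 4

0x4612fcfa1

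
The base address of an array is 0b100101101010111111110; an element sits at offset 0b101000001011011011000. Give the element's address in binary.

Add column by column in base 2, right to left:
  0+0 = 0
  1+0 = 1
  1+0 = 1
  1+1 = 0 carry 1
  1+1+1 = 1 carry 1
  1+0+1 = 0 carry 1
  1+1+1 = 1 carry 1
  1+1+1 = 1 carry 1
  1+0+1 = 0 carry 1
  0+1+1 = 0 carry 1
  1+1+1 = 1 carry 1
  0+0+1 = 1
  1+1 = 0 carry 1
  0+0+1 = 1
  1+0 = 1
  1+0 = 1
  0+0 = 0
  1+0 = 1
  0+1 = 1
  0+0 = 0
  1+1 = 0 carry 1
  final carry 1

0b1001101110110011010110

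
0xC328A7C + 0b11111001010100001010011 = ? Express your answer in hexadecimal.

0xCAF32CF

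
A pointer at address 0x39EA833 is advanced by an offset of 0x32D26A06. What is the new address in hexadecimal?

0x36711239

Add column by column in base 16, right to left:
  3+6 = 9
  3+0 = 3
  8+A = 2 carry 1
  A+6+1 = 1 carry 1
  E+2+1 = 1 carry 1
  9+D+1 = 7 carry 1
  3+2+1 = 6
  0+3 = 3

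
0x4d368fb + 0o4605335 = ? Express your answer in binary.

0b100111001100111001111011000

0x4d368fb = 0b100110100110110100011111011 in binary.
0o4605335 = 0b100110000101011011101 in binary.
Add column by column in base 2, right to left:
  1+1 = 0 carry 1
  1+0+1 = 0 carry 1
  0+1+1 = 0 carry 1
  1+1+1 = 1 carry 1
  1+1+1 = 1 carry 1
  1+0+1 = 0 carry 1
  1+1+1 = 1 carry 1
  1+1+1 = 1 carry 1
  0+0+1 = 1
  0+1 = 1
  0+0 = 0
  1+1 = 0 carry 1
  0+0+1 = 1
  1+0 = 1
  1+0 = 1
  0+0 = 0
  1+1 = 0 carry 1
  1+1+1 = 1 carry 1
  0+0+1 = 1
  0+0 = 0
  1+1 = 0 carry 1
  0+0+1 = 1
  1+0 = 1
  1+0 = 1
  0+0 = 0
  0+0 = 0
  1+0 = 1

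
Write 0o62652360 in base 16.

0xCB54F0

Each octal digit is 3 bits: 6=110 2=010 6=110 5=101 2=010 3=011 6=110 0=000.
Group the bits into nibbles: 1100 1011 0101 0100 1111 0000 → CB54F0.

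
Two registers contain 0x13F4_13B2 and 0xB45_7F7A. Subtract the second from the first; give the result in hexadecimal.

0x8AE9438

Subtract column by column in base 16:
  2-A → 8 (borrow)
  B-7-1 → 3
  3-F → 4 (borrow)
  1-7-1 → 9 (borrow)
  4-5-1 → E (borrow)
  F-4-1 → A
  3-B → 8 (borrow)
  1-0-1 → 0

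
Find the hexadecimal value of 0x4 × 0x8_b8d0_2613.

0x22e340984c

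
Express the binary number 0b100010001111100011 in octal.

0o421743

Group the bits in threes: 100 010 001 111 100 011 → 421743.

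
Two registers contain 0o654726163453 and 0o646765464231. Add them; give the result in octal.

Add column by column in base 8, right to left:
  3+1 = 4
  5+3 = 0 carry 1
  4+2+1 = 7
  3+4 = 7
  6+6 = 4 carry 1
  1+4+1 = 6
  6+5 = 3 carry 1
  2+6+1 = 1 carry 1
  7+7+1 = 7 carry 1
  4+6+1 = 3 carry 1
  5+4+1 = 2 carry 1
  6+6+1 = 5 carry 1
  final carry 1

0o1523713647704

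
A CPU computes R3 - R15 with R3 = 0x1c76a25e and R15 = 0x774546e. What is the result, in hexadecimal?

Subtract column by column in base 16:
  e-e → 0
  5-6 → f (borrow)
  2-4-1 → d (borrow)
  a-5-1 → 4
  6-4 → 2
  7-7 → 0
  c-7 → 5
  1-0 → 1

0x15024df0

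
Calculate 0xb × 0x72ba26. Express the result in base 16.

Multiply each base-16 digit by 11, carrying:
  6×11 = 66 → write 2 carry 4
  2×11+4 = 26 → write a carry 1
  a×11+1 = 111 → write f carry 6
  b×11+6 = 127 → write f carry 7
  2×11+7 = 29 → write d carry 1
  7×11+1 = 78 → write e carry 4
  remaining carry: 4

0x4edffa2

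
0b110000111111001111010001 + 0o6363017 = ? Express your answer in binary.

0b110111011101100111100000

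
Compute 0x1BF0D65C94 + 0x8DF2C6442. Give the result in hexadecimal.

0x24D002C0D6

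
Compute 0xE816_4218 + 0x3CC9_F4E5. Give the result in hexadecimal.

0x124E036FD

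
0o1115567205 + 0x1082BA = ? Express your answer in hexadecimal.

0o1115567205 = 0x936EE85 in hexadecimal.
Add column by column in base 16, right to left:
  5+A = F
  8+B = 3 carry 1
  E+2+1 = 1 carry 1
  E+8+1 = 7 carry 1
  6+0+1 = 7
  3+1 = 4
  9+0 = 9

0x947713F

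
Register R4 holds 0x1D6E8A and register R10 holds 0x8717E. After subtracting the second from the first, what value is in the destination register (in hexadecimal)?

Subtract column by column in base 16:
  A-E → C (borrow)
  8-7-1 → 0
  E-1 → D
  6-7 → F (borrow)
  D-8-1 → 4
  1-0 → 1

0x14FD0C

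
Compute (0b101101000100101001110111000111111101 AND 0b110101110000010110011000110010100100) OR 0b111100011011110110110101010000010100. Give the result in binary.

0b111101011011110110110101010010110100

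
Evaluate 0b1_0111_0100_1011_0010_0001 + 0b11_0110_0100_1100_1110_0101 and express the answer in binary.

0b10011011001100000000110

Add column by column in base 2, right to left:
  1+1 = 0 carry 1
  0+0+1 = 1
  0+1 = 1
  0+0 = 0
  0+0 = 0
  1+1 = 0 carry 1
  0+1+1 = 0 carry 1
  0+1+1 = 0 carry 1
  1+0+1 = 0 carry 1
  1+0+1 = 0 carry 1
  0+1+1 = 0 carry 1
  1+1+1 = 1 carry 1
  0+0+1 = 1
  0+0 = 0
  1+1 = 0 carry 1
  0+0+1 = 1
  1+0 = 1
  1+1 = 0 carry 1
  1+1+1 = 1 carry 1
  0+0+1 = 1
  1+1 = 0 carry 1
  0+1+1 = 0 carry 1
  final carry 1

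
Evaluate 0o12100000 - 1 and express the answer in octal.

The trailing 5 digits are 0, so subtracting 1 borrows through: they become 7 and the next digit up decrements.

0o12077777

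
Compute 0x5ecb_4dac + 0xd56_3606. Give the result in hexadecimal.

0x6c2183b2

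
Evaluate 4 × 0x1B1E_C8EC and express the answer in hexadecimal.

Multiply each base-16 digit by 4, carrying:
  C×4 = 48 → write 0 carry 3
  E×4+3 = 59 → write B carry 3
  8×4+3 = 35 → write 3 carry 2
  C×4+2 = 50 → write 2 carry 3
  E×4+3 = 59 → write B carry 3
  1×4+3 = 7 → write 7
  B×4 = 44 → write C carry 2
  1×4+2 = 6 → write 6

0x6C7B23B0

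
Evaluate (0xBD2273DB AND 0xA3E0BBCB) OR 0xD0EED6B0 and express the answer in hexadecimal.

0xF1EEF7FB

0xBD2273DB AND 0xA3E0BBCB = 0xA12033CB.
Then OR with 0xD0EED6B0.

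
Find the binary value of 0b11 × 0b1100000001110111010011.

Multiply each base-2 digit by 3, carrying:
  1×3 = 3 → write 1 carry 1
  1×3+1 = 4 → write 0 carry 2
  0×3+2 = 2 → write 0 carry 1
  0×3+1 = 1 → write 1
  1×3 = 3 → write 1 carry 1
  0×3+1 = 1 → write 1
  1×3 = 3 → write 1 carry 1
  1×3+1 = 4 → write 0 carry 2
  1×3+2 = 5 → write 1 carry 2
  0×3+2 = 2 → write 0 carry 1
  1×3+1 = 4 → write 0 carry 2
  1×3+2 = 5 → write 1 carry 2
  1×3+2 = 5 → write 1 carry 2
  0×3+2 = 2 → write 0 carry 1
  0×3+1 = 1 → write 1
  0×3 = 0 → write 0
  0×3 = 0 → write 0
  0×3 = 0 → write 0
  0×3 = 0 → write 0
  0×3 = 0 → write 0
  1×3 = 3 → write 1 carry 1
  1×3+1 = 4 → write 0 carry 2
  remaining carry: 10

0b100100000101100101111001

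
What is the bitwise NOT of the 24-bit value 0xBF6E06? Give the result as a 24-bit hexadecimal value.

Each hex digit d becomes F−d:
  B→4, F→0, 6→9, E→1, 0→F, 6→9

0x4091F9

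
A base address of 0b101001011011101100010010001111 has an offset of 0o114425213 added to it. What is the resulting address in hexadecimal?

0x2AA0EF1A

0b101001011011101100010010001111 = 0x296EC48F in hexadecimal.
0o114425213 = 0x1322A8B in hexadecimal.
Add column by column in base 16, right to left:
  F+B = A carry 1
  8+8+1 = 1 carry 1
  4+A+1 = F
  C+2 = E
  E+2 = 0 carry 1
  6+3+1 = A
  9+1 = A
  2+0 = 2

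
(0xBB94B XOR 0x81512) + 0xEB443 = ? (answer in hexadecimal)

0x12609C

First 0xBB94B XOR 0x81512 = 0x3AC59.
Add column by column in base 16, right to left:
  9+3 = C
  5+4 = 9
  C+4 = 0 carry 1
  A+B+1 = 6 carry 1
  3+E+1 = 2 carry 1
  final carry 1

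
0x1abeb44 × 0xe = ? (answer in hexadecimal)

0x1766ddb8

Multiply each base-16 digit by 14, carrying:
  4×14 = 56 → write 8 carry 3
  4×14+3 = 59 → write b carry 3
  b×14+3 = 157 → write d carry 9
  e×14+9 = 205 → write d carry 12
  b×14+12 = 166 → write 6 carry 10
  a×14+10 = 150 → write 6 carry 9
  1×14+9 = 23 → write 7 carry 1
  remaining carry: 1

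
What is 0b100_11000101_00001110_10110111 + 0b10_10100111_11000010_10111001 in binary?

0b111011011001101000101110000

Add column by column in base 2, right to left:
  1+1 = 0 carry 1
  1+0+1 = 0 carry 1
  1+0+1 = 0 carry 1
  0+1+1 = 0 carry 1
  1+1+1 = 1 carry 1
  1+1+1 = 1 carry 1
  0+0+1 = 1
  1+1 = 0 carry 1
  0+0+1 = 1
  1+1 = 0 carry 1
  1+0+1 = 0 carry 1
  1+0+1 = 0 carry 1
  0+0+1 = 1
  0+0 = 0
  0+1 = 1
  0+1 = 1
  1+1 = 0 carry 1
  0+1+1 = 0 carry 1
  1+1+1 = 1 carry 1
  0+0+1 = 1
  0+0 = 0
  0+1 = 1
  1+0 = 1
  1+1 = 0 carry 1
  0+0+1 = 1
  0+1 = 1
  1+0 = 1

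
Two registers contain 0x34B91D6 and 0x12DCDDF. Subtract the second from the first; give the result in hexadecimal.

Subtract column by column in base 16:
  6-F → 7 (borrow)
  D-D-1 → F (borrow)
  1-D-1 → 3 (borrow)
  9-C-1 → C (borrow)
  B-D-1 → D (borrow)
  4-2-1 → 1
  3-1 → 2

0x21DC3F7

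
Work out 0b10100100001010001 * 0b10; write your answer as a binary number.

Multiply each base-2 digit by 2, carrying:
  1×2 = 2 → write 0 carry 1
  0×2+1 = 1 → write 1
  0×2 = 0 → write 0
  0×2 = 0 → write 0
  1×2 = 2 → write 0 carry 1
  0×2+1 = 1 → write 1
  1×2 = 2 → write 0 carry 1
  0×2+1 = 1 → write 1
  0×2 = 0 → write 0
  0×2 = 0 → write 0
  0×2 = 0 → write 0
  1×2 = 2 → write 0 carry 1
  0×2+1 = 1 → write 1
  0×2 = 0 → write 0
  1×2 = 2 → write 0 carry 1
  0×2+1 = 1 → write 1
  1×2 = 2 → write 0 carry 1
  remaining carry: 1

0b101001000010100010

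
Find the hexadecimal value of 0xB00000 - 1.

The trailing 5 digits are 0, so subtracting 1 borrows through: they become F and the next digit up decrements.

0xAFFFFF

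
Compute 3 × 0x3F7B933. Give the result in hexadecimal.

Multiply each base-16 digit by 3, carrying:
  3×3 = 9 → write 9
  3×3 = 9 → write 9
  9×3 = 27 → write B carry 1
  B×3+1 = 34 → write 2 carry 2
  7×3+2 = 23 → write 7 carry 1
  F×3+1 = 46 → write E carry 2
  3×3+2 = 11 → write B

0xBE72B99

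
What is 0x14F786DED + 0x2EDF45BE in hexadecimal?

Add column by column in base 16, right to left:
  D+E = B carry 1
  E+B+1 = A carry 1
  D+5+1 = 3 carry 1
  6+4+1 = B
  8+F = 7 carry 1
  7+D+1 = 5 carry 1
  F+E+1 = E carry 1
  4+2+1 = 7
  1+0 = 1

0x17E57B3AB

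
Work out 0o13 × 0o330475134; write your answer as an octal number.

0o4516640764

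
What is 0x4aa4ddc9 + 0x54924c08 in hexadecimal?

0x9f3729d1

Add column by column in base 16, right to left:
  9+8 = 1 carry 1
  c+0+1 = d
  d+c = 9 carry 1
  d+4+1 = 2 carry 1
  4+2+1 = 7
  a+9 = 3 carry 1
  a+4+1 = f
  4+5 = 9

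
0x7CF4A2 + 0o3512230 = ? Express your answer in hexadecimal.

0o3512230 = 0xE9498 in hexadecimal.
Add column by column in base 16, right to left:
  2+8 = A
  A+9 = 3 carry 1
  4+4+1 = 9
  F+9 = 8 carry 1
  C+E+1 = B carry 1
  7+0+1 = 8

0x8B893A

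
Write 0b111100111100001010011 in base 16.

Group the bits into nibbles: 0001 1110 0111 1000 0101 0011 → 1e7853.

0x1e7853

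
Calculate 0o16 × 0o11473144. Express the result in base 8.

0o206474570

Multiply each base-8 digit by 14, carrying:
  4×14 = 56 → write 0 carry 7
  4×14+7 = 63 → write 7 carry 7
  1×14+7 = 21 → write 5 carry 2
  3×14+2 = 44 → write 4 carry 5
  7×14+5 = 103 → write 7 carry 12
  4×14+12 = 68 → write 4 carry 8
  1×14+8 = 22 → write 6 carry 2
  1×14+2 = 16 → write 0 carry 2
  remaining carry: 2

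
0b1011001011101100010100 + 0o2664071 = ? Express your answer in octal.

0b1011001011101100010100 = 0o13135424 in octal.
Add column by column in base 8, right to left:
  4+1 = 5
  2+7 = 1 carry 1
  4+0+1 = 5
  5+4 = 1 carry 1
  3+6+1 = 2 carry 1
  1+6+1 = 0 carry 1
  3+2+1 = 6
  1+0 = 1

0o16021515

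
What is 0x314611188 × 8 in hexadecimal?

Multiply each base-16 digit by 8, carrying:
  8×8 = 64 → write 0 carry 4
  8×8+4 = 68 → write 4 carry 4
  1×8+4 = 12 → write C
  1×8 = 8 → write 8
  1×8 = 8 → write 8
  6×8 = 48 → write 0 carry 3
  4×8+3 = 35 → write 3 carry 2
  1×8+2 = 10 → write A
  3×8 = 24 → write 8 carry 1
  remaining carry: 1

0x18A3088C40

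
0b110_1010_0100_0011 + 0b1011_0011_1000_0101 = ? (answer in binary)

Add column by column in base 2, right to left:
  1+1 = 0 carry 1
  1+0+1 = 0 carry 1
  0+1+1 = 0 carry 1
  0+0+1 = 1
  0+0 = 0
  0+0 = 0
  1+0 = 1
  0+1 = 1
  0+1 = 1
  1+1 = 0 carry 1
  0+0+1 = 1
  1+0 = 1
  0+1 = 1
  1+1 = 0 carry 1
  1+0+1 = 0 carry 1
  0+1+1 = 0 carry 1
  final carry 1

0b10001110111001000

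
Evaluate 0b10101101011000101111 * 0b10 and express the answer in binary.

Multiply each base-2 digit by 2, carrying:
  1×2 = 2 → write 0 carry 1
  1×2+1 = 3 → write 1 carry 1
  1×2+1 = 3 → write 1 carry 1
  1×2+1 = 3 → write 1 carry 1
  0×2+1 = 1 → write 1
  1×2 = 2 → write 0 carry 1
  0×2+1 = 1 → write 1
  0×2 = 0 → write 0
  0×2 = 0 → write 0
  1×2 = 2 → write 0 carry 1
  1×2+1 = 3 → write 1 carry 1
  0×2+1 = 1 → write 1
  1×2 = 2 → write 0 carry 1
  0×2+1 = 1 → write 1
  1×2 = 2 → write 0 carry 1
  1×2+1 = 3 → write 1 carry 1
  0×2+1 = 1 → write 1
  1×2 = 2 → write 0 carry 1
  0×2+1 = 1 → write 1
  1×2 = 2 → write 0 carry 1
  remaining carry: 1

0b101011010110001011110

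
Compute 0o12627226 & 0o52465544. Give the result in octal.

AND each oct digit independently (no carries):
  1&5=1, 2&2=2, 6&4=4, 2&6=2, 7&5=5, 2&5=0, 2&4=0, 6&4=4

0o12425004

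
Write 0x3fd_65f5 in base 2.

0b11111111010110010111110101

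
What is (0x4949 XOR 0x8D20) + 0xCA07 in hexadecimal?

First 0x4949 XOR 0x8D20 = 0xC469.
Add column by column in base 16, right to left:
  9+7 = 0 carry 1
  6+0+1 = 7
  4+A = E
  C+C = 8 carry 1
  final carry 1

0x18E70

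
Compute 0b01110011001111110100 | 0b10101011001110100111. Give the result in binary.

OR bit by bit (1 where either bit is 1):
  01110011001111110100
| 10101011001110100111
= 11111011001111110111

0b11111011001111110111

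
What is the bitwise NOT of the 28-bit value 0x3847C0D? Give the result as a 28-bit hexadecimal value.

0xC7B83F2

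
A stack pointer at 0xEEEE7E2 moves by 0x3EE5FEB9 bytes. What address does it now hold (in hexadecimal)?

0x4DD4E69B

Add column by column in base 16, right to left:
  2+9 = B
  E+B = 9 carry 1
  7+E+1 = 6 carry 1
  E+F+1 = E carry 1
  E+5+1 = 4 carry 1
  E+E+1 = D carry 1
  E+E+1 = D carry 1
  0+3+1 = 4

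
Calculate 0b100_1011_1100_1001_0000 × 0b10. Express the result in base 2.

0b10010111100100100000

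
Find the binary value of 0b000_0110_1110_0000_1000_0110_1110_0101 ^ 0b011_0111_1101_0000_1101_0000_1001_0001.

XOR bit by bit (1 where the bits differ):
  0000110111000001000011011100101
^ 0110111110100001101000010010001
= 0110001001100000101011001110100

0b0110001001100000101011001110100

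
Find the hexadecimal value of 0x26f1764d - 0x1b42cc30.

0xbaeaa1d

Subtract column by column in base 16:
  d-0 → d
  4-3 → 1
  6-c → a (borrow)
  7-c-1 → a (borrow)
  1-2-1 → e (borrow)
  f-4-1 → a
  6-b → b (borrow)
  2-1-1 → 0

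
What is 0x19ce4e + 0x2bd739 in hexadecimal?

0x45a587

Add column by column in base 16, right to left:
  e+9 = 7 carry 1
  4+3+1 = 8
  e+7 = 5 carry 1
  c+d+1 = a carry 1
  9+b+1 = 5 carry 1
  1+2+1 = 4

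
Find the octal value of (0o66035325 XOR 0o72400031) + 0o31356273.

First 0o66035325 XOR 0o72400031 = 0o14435314.
Add column by column in base 8, right to left:
  4+3 = 7
  1+7 = 0 carry 1
  3+2+1 = 6
  5+6 = 3 carry 1
  3+5+1 = 1 carry 1
  4+3+1 = 0 carry 1
  4+1+1 = 6
  1+3 = 4

0o46013607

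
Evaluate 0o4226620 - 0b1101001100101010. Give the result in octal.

0o4055146

0b1101001100101010 = 0o151452 in octal.
Subtract column by column in base 8:
  0-2 → 6 (borrow)
  2-5-1 → 4 (borrow)
  6-4-1 → 1
  6-1 → 5
  2-5 → 5 (borrow)
  2-1-1 → 0
  4-0 → 4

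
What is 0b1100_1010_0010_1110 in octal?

0o145056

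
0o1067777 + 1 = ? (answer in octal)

The trailing 4 digits are 7 (max in base 8), so adding 1 cascades: they roll to 0 and the next digit up increments.

0o1070000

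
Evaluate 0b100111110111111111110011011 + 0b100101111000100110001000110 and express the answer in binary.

Add column by column in base 2, right to left:
  1+0 = 1
  1+1 = 0 carry 1
  0+1+1 = 0 carry 1
  1+0+1 = 0 carry 1
  1+0+1 = 0 carry 1
  0+0+1 = 1
  0+1 = 1
  1+0 = 1
  1+0 = 1
  1+0 = 1
  1+1 = 0 carry 1
  1+1+1 = 1 carry 1
  1+0+1 = 0 carry 1
  1+0+1 = 0 carry 1
  1+1+1 = 1 carry 1
  1+0+1 = 0 carry 1
  1+0+1 = 0 carry 1
  1+0+1 = 0 carry 1
  0+1+1 = 0 carry 1
  1+1+1 = 1 carry 1
  1+1+1 = 1 carry 1
  1+1+1 = 1 carry 1
  1+0+1 = 0 carry 1
  1+1+1 = 1 carry 1
  0+0+1 = 1
  0+0 = 0
  1+1 = 0 carry 1
  final carry 1

0b1001101110000100101111100001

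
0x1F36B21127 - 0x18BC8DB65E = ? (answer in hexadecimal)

0x67A245AC9

Subtract column by column in base 16:
  7-E → 9 (borrow)
  2-5-1 → C (borrow)
  1-6-1 → A (borrow)
  1-B-1 → 5 (borrow)
  2-D-1 → 4 (borrow)
  B-8-1 → 2
  6-C → A (borrow)
  3-B-1 → 7 (borrow)
  F-8-1 → 6
  1-1 → 0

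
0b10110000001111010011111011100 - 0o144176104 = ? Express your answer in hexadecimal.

0x1476ab98

0b10110000001111010011111011100 = 0x1607a7dc in hexadecimal.
0o144176104 = 0x190fc44 in hexadecimal.
Subtract column by column in base 16:
  c-4 → 8
  d-4 → 9
  7-c → b (borrow)
  a-f-1 → a (borrow)
  7-0-1 → 6
  0-9 → 7 (borrow)
  6-1-1 → 4
  1-0 → 1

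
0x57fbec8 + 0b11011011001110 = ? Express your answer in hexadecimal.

0b11011011001110 = 0x36ce in hexadecimal.
Add column by column in base 16, right to left:
  8+e = 6 carry 1
  c+c+1 = 9 carry 1
  e+6+1 = 5 carry 1
  b+3+1 = f
  f+0 = f
  7+0 = 7
  5+0 = 5

0x57ff596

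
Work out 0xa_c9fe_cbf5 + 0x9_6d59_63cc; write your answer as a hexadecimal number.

Add column by column in base 16, right to left:
  5+c = 1 carry 1
  f+c+1 = c carry 1
  b+3+1 = f
  c+6 = 2 carry 1
  e+9+1 = 8 carry 1
  f+5+1 = 5 carry 1
  9+d+1 = 7 carry 1
  c+6+1 = 3 carry 1
  a+9+1 = 4 carry 1
  final carry 1

0x1437582fc1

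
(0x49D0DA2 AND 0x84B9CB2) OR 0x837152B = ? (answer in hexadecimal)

0x83F1DAB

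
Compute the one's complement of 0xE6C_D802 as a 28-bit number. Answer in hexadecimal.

0x19327FD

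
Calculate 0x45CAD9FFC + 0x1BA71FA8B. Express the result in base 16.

0x6171F9A87

Add column by column in base 16, right to left:
  C+B = 7 carry 1
  F+8+1 = 8 carry 1
  F+A+1 = A carry 1
  9+F+1 = 9 carry 1
  D+1+1 = F
  A+7 = 1 carry 1
  C+A+1 = 7 carry 1
  5+B+1 = 1 carry 1
  4+1+1 = 6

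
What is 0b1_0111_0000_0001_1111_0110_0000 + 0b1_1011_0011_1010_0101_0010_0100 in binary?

Add column by column in base 2, right to left:
  0+0 = 0
  0+0 = 0
  0+1 = 1
  0+0 = 0
  0+0 = 0
  1+1 = 0 carry 1
  1+0+1 = 0 carry 1
  0+0+1 = 1
  1+1 = 0 carry 1
  1+0+1 = 0 carry 1
  1+1+1 = 1 carry 1
  1+0+1 = 0 carry 1
  1+0+1 = 0 carry 1
  0+1+1 = 0 carry 1
  0+0+1 = 1
  0+1 = 1
  0+1 = 1
  0+1 = 1
  0+0 = 0
  0+0 = 0
  1+1 = 0 carry 1
  1+1+1 = 1 carry 1
  1+0+1 = 0 carry 1
  0+1+1 = 0 carry 1
  1+1+1 = 1 carry 1
  final carry 1

0b11001000111100010010000100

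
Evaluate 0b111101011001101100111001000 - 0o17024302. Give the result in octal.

0b111101011001101100111001000 = 0o753154710 in octal.
Subtract column by column in base 8:
  0-2 → 6 (borrow)
  1-0-1 → 0
  7-3 → 4
  4-4 → 0
  5-2 → 3
  1-0 → 1
  3-7 → 4 (borrow)
  5-1-1 → 3
  7-0 → 7

0o734130406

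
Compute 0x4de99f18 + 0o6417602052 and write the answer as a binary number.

0b10000010001010001010001101000010

0x4de99f18 = 0b1001101111010011001111100011000 in binary.
0o6417602052 = 0b110100001111110000010000101010 in binary.
Add column by column in base 2, right to left:
  0+0 = 0
  0+1 = 1
  0+0 = 0
  1+1 = 0 carry 1
  1+0+1 = 0 carry 1
  0+1+1 = 0 carry 1
  0+0+1 = 1
  0+0 = 0
  1+0 = 1
  1+0 = 1
  1+1 = 0 carry 1
  1+0+1 = 0 carry 1
  1+0+1 = 0 carry 1
  0+0+1 = 1
  0+0 = 0
  1+0 = 1
  1+1 = 0 carry 1
  0+1+1 = 0 carry 1
  0+1+1 = 0 carry 1
  1+1+1 = 1 carry 1
  0+1+1 = 0 carry 1
  1+1+1 = 1 carry 1
  1+0+1 = 0 carry 1
  1+0+1 = 0 carry 1
  1+0+1 = 0 carry 1
  0+0+1 = 1
  1+1 = 0 carry 1
  1+0+1 = 0 carry 1
  0+1+1 = 0 carry 1
  0+1+1 = 0 carry 1
  1+0+1 = 0 carry 1
  final carry 1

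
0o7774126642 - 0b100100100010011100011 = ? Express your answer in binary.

0o7774126642 = 0b111111111100001010110110100010 in binary.
Subtract column by column in base 2:
  0-1 → 1 (borrow)
  1-1-1 → 1 (borrow)
  0-0-1 → 1 (borrow)
  0-0-1 → 1 (borrow)
  0-0-1 → 1 (borrow)
  1-1-1 → 1 (borrow)
  0-1-1 → 0 (borrow)
  1-1-1 → 1 (borrow)
  1-0-1 → 0
  0-0 → 0
  1-1 → 0
  1-0 → 1
  0-0 → 0
  1-0 → 1
  0-1 → 1 (borrow)
  1-0-1 → 0
  0-0 → 0
  0-1 → 1 (borrow)
  0-0-1 → 1 (borrow)
  0-0-1 → 1 (borrow)
  1-1-1 → 1 (borrow)
  1-0-1 → 0
  1-0 → 1
  1-0 → 1
  1-0 → 1
  1-0 → 1
  1-0 → 1
  1-0 → 1
  1-0 → 1
  1-0 → 1

0b111111110111100110100010111111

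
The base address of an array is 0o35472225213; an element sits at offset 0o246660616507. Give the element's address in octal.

0o304353043722

Add column by column in base 8, right to left:
  3+7 = 2 carry 1
  1+0+1 = 2
  2+5 = 7
  5+6 = 3 carry 1
  2+1+1 = 4
  2+6 = 0 carry 1
  2+0+1 = 3
  7+6 = 5 carry 1
  4+6+1 = 3 carry 1
  5+6+1 = 4 carry 1
  3+4+1 = 0 carry 1
  0+2+1 = 3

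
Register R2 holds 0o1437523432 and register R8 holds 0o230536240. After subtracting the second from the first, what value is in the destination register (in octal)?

0o1206765172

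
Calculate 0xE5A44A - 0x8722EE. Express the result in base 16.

0x5E815C

Subtract column by column in base 16:
  A-E → C (borrow)
  4-E-1 → 5 (borrow)
  4-2-1 → 1
  A-2 → 8
  5-7 → E (borrow)
  E-8-1 → 5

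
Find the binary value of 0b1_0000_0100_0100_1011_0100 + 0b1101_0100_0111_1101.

0b100010001100100110001

Add column by column in base 2, right to left:
  0+1 = 1
  0+0 = 0
  1+1 = 0 carry 1
  0+1+1 = 0 carry 1
  1+1+1 = 1 carry 1
  1+1+1 = 1 carry 1
  0+1+1 = 0 carry 1
  1+0+1 = 0 carry 1
  0+0+1 = 1
  0+0 = 0
  1+1 = 0 carry 1
  0+0+1 = 1
  0+1 = 1
  0+0 = 0
  1+1 = 0 carry 1
  0+1+1 = 0 carry 1
  0+0+1 = 1
  0+0 = 0
  0+0 = 0
  0+0 = 0
  1+0 = 1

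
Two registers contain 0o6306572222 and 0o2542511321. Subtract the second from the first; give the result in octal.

Subtract column by column in base 8:
  2-1 → 1
  2-2 → 0
  2-3 → 7 (borrow)
  2-1-1 → 0
  7-1 → 6
  5-5 → 0
  6-2 → 4
  0-4 → 4 (borrow)
  3-5-1 → 5 (borrow)
  6-2-1 → 3

0o3544060701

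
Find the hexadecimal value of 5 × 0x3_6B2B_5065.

0x1117D891F9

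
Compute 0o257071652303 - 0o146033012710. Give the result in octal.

Subtract column by column in base 8:
  3-0 → 3
  0-1 → 7 (borrow)
  3-7-1 → 3 (borrow)
  2-2-1 → 7 (borrow)
  5-1-1 → 3
  6-0 → 6
  1-3 → 6 (borrow)
  7-3-1 → 3
  0-0 → 0
  7-6 → 1
  5-4 → 1
  2-1 → 1

0o111036637373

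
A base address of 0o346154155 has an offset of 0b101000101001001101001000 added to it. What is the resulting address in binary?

0o346154155 = 0b11100110001101100001101101 in binary.
Add column by column in base 2, right to left:
  1+0 = 1
  0+0 = 0
  1+0 = 1
  1+1 = 0 carry 1
  0+0+1 = 1
  1+0 = 1
  1+1 = 0 carry 1
  0+0+1 = 1
  0+1 = 1
  0+1 = 1
  0+0 = 0
  1+0 = 1
  1+1 = 0 carry 1
  0+0+1 = 1
  1+0 = 1
  1+1 = 0 carry 1
  0+0+1 = 1
  0+1 = 1
  0+0 = 0
  1+0 = 1
  1+0 = 1
  0+1 = 1
  0+0 = 0
  1+1 = 0 carry 1
  1+0+1 = 0 carry 1
  1+0+1 = 0 carry 1
  final carry 1

0b100001110110110101110110101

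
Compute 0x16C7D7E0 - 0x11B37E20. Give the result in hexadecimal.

0x51459C0

Subtract column by column in base 16:
  0-0 → 0
  E-2 → C
  7-E → 9 (borrow)
  D-7-1 → 5
  7-3 → 4
  C-B → 1
  6-1 → 5
  1-1 → 0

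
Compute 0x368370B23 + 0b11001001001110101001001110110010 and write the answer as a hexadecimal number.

0b11001001001110101001001110110010 = 0xC93A93B2 in hexadecimal.
Add column by column in base 16, right to left:
  3+2 = 5
  2+B = D
  B+3 = E
  0+9 = 9
  7+A = 1 carry 1
  3+3+1 = 7
  8+9 = 1 carry 1
  6+C+1 = 3 carry 1
  3+0+1 = 4

0x431719ED5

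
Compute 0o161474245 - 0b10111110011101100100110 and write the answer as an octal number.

0b10111110011101100100110 = 0o27635446 in octal.
Subtract column by column in base 8:
  5-6 → 7 (borrow)
  4-4-1 → 7 (borrow)
  2-4-1 → 5 (borrow)
  4-5-1 → 6 (borrow)
  7-3-1 → 3
  4-6 → 6 (borrow)
  1-7-1 → 1 (borrow)
  6-2-1 → 3
  1-0 → 1

0o131636577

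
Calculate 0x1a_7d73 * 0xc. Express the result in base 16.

0x13de164

Multiply each base-16 digit by 12, carrying:
  3×12 = 36 → write 4 carry 2
  7×12+2 = 86 → write 6 carry 5
  d×12+5 = 161 → write 1 carry 10
  7×12+10 = 94 → write e carry 5
  a×12+5 = 125 → write d carry 7
  1×12+7 = 19 → write 3 carry 1
  remaining carry: 1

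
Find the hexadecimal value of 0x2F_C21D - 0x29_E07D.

Subtract column by column in base 16:
  D-D → 0
  1-7 → A (borrow)
  2-0-1 → 1
  C-E → E (borrow)
  F-9-1 → 5
  2-2 → 0

0x5E1A0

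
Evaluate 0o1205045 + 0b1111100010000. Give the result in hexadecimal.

0o1205045 = 0x50A25 in hexadecimal.
0b1111100010000 = 0x1F10 in hexadecimal.
Add column by column in base 16, right to left:
  5+0 = 5
  2+1 = 3
  A+F = 9 carry 1
  0+1+1 = 2
  5+0 = 5

0x52935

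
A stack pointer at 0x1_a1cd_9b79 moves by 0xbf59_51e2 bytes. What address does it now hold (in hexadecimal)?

Add column by column in base 16, right to left:
  9+2 = b
  7+e = 5 carry 1
  b+1+1 = d
  9+5 = e
  d+9 = 6 carry 1
  c+5+1 = 2 carry 1
  1+f+1 = 1 carry 1
  a+b+1 = 6 carry 1
  1+0+1 = 2

0x26126ed5b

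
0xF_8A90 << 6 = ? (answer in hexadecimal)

6 bits is not a whole number of base-16 digits; in binary: 11111000101010010000 << 6 = 11111000101010010000000000.

0x3E2A400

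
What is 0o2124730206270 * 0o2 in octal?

Multiply each base-8 digit by 2, carrying:
  0×2 = 0 → write 0
  7×2 = 14 → write 6 carry 1
  2×2+1 = 5 → write 5
  6×2 = 12 → write 4 carry 1
  0×2+1 = 1 → write 1
  2×2 = 4 → write 4
  0×2 = 0 → write 0
  3×2 = 6 → write 6
  7×2 = 14 → write 6 carry 1
  4×2+1 = 9 → write 1 carry 1
  2×2+1 = 5 → write 5
  1×2 = 2 → write 2
  2×2 = 4 → write 4

0o4251660414560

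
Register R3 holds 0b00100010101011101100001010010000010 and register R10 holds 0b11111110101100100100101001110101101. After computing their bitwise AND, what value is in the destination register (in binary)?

AND bit by bit (1 only where both bits are 1):
  00100010101011101100001010010000010
& 11111110101100100100101001110101101
= 00100010101000100100001000010000000

0b00100010101000100100001000010000000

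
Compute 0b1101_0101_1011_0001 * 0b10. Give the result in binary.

Multiply each base-2 digit by 2, carrying:
  1×2 = 2 → write 0 carry 1
  0×2+1 = 1 → write 1
  0×2 = 0 → write 0
  0×2 = 0 → write 0
  1×2 = 2 → write 0 carry 1
  1×2+1 = 3 → write 1 carry 1
  0×2+1 = 1 → write 1
  1×2 = 2 → write 0 carry 1
  1×2+1 = 3 → write 1 carry 1
  0×2+1 = 1 → write 1
  1×2 = 2 → write 0 carry 1
  0×2+1 = 1 → write 1
  1×2 = 2 → write 0 carry 1
  0×2+1 = 1 → write 1
  1×2 = 2 → write 0 carry 1
  1×2+1 = 3 → write 1 carry 1
  remaining carry: 1

0b11010101101100010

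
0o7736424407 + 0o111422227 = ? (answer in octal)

Add column by column in base 8, right to left:
  7+7 = 6 carry 1
  0+2+1 = 3
  4+2 = 6
  4+2 = 6
  2+2 = 4
  4+4 = 0 carry 1
  6+1+1 = 0 carry 1
  3+1+1 = 5
  7+1 = 0 carry 1
  7+0+1 = 0 carry 1
  final carry 1

0o10050046636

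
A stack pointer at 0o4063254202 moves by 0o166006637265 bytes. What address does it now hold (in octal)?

0o172072113467

Add column by column in base 8, right to left:
  2+5 = 7
  0+6 = 6
  2+2 = 4
  4+7 = 3 carry 1
  5+3+1 = 1 carry 1
  2+6+1 = 1 carry 1
  3+6+1 = 2 carry 1
  6+0+1 = 7
  0+0 = 0
  4+6 = 2 carry 1
  0+6+1 = 7
  0+1 = 1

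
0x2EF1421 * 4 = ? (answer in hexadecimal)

0xBBC5084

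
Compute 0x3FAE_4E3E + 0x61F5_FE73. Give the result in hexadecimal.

Add column by column in base 16, right to left:
  E+3 = 1 carry 1
  3+7+1 = B
  E+E = C carry 1
  4+F+1 = 4 carry 1
  E+5+1 = 4 carry 1
  A+F+1 = A carry 1
  F+1+1 = 1 carry 1
  3+6+1 = A

0xA1A44CB1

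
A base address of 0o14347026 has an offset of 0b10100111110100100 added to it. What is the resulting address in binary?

0o14347026 = 0b1100011100111000010110 in binary.
Add column by column in base 2, right to left:
  0+0 = 0
  1+0 = 1
  1+1 = 0 carry 1
  0+0+1 = 1
  1+0 = 1
  0+1 = 1
  0+0 = 0
  0+1 = 1
  0+1 = 1
  1+1 = 0 carry 1
  1+1+1 = 1 carry 1
  1+1+1 = 1 carry 1
  0+0+1 = 1
  0+0 = 0
  1+1 = 0 carry 1
  1+0+1 = 0 carry 1
  1+1+1 = 1 carry 1
  0+0+1 = 1
  0+0 = 0
  0+0 = 0
  1+0 = 1
  1+0 = 1

0b1100110001110110111010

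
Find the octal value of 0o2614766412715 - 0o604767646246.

Subtract column by column in base 8:
  5-6 → 7 (borrow)
  1-4-1 → 4 (borrow)
  7-2-1 → 4
  2-6 → 4 (borrow)
  1-4-1 → 4 (borrow)
  4-6-1 → 5 (borrow)
  6-7-1 → 6 (borrow)
  6-6-1 → 7 (borrow)
  7-7-1 → 7 (borrow)
  4-4-1 → 7 (borrow)
  1-0-1 → 0
  6-6 → 0
  2-0 → 2

0o2007776544447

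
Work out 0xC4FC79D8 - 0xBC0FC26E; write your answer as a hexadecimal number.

0x8ECB76A

Subtract column by column in base 16:
  8-E → A (borrow)
  D-6-1 → 6
  9-2 → 7
  7-C → B (borrow)
  C-F-1 → C (borrow)
  F-0-1 → E
  4-C → 8 (borrow)
  C-B-1 → 0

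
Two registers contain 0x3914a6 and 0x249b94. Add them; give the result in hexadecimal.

Add column by column in base 16, right to left:
  6+4 = a
  a+9 = 3 carry 1
  4+b+1 = 0 carry 1
  1+9+1 = b
  9+4 = d
  3+2 = 5

0x5db03a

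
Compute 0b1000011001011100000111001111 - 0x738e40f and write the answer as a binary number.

0b1001011001101110111000000

0x738e40f = 0b111001110001110010000001111 in binary.
Subtract column by column in base 2:
  1-1 → 0
  1-1 → 0
  1-1 → 0
  1-1 → 0
  0-0 → 0
  0-0 → 0
  1-0 → 1
  1-0 → 1
  1-0 → 1
  0-0 → 0
  0-1 → 1 (borrow)
  0-0-1 → 1 (borrow)
  0-0-1 → 1 (borrow)
  0-1-1 → 0 (borrow)
  1-1-1 → 1 (borrow)
  1-1-1 → 1 (borrow)
  1-0-1 → 0
  0-0 → 0
  1-0 → 1
  0-1 → 1 (borrow)
  0-1-1 → 0 (borrow)
  1-1-1 → 1 (borrow)
  1-0-1 → 0
  0-0 → 0
  0-1 → 1 (borrow)
  0-1-1 → 0 (borrow)
  0-1-1 → 0 (borrow)
  1-0-1 → 0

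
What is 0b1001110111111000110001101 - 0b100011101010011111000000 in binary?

Subtract column by column in base 2:
  1-0 → 1
  0-0 → 0
  1-0 → 1
  1-0 → 1
  0-0 → 0
  0-0 → 0
  0-1 → 1 (borrow)
  1-1-1 → 1 (borrow)
  1-1-1 → 1 (borrow)
  0-1-1 → 0 (borrow)
  0-1-1 → 0 (borrow)
  0-0-1 → 1 (borrow)
  1-0-1 → 0
  1-1 → 0
  1-0 → 1
  1-1 → 0
  1-0 → 1
  1-1 → 0
  0-1 → 1 (borrow)
  1-1-1 → 1 (borrow)
  1-0-1 → 0
  1-0 → 1
  0-0 → 0
  0-1 → 1 (borrow)
  1-0-1 → 0

0b101011010100100111001101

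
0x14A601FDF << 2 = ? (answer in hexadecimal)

0x529807F7C

2 bits is not a whole number of base-16 digits; in binary: 101001010011000000001111111011111 << 2 = 10100101001100000000111111101111100.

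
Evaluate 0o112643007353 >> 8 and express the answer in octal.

0o225506016

8 bits is not a whole number of base-8 digits; in binary: 1001010110100011000000111011101011 >> 8 = 10010101101000110000001110.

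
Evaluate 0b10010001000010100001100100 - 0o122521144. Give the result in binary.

0b111110011000011000000000

0o122521144 = 0b1010010101010001001100100 in binary.
Subtract column by column in base 2:
  0-0 → 0
  0-0 → 0
  1-1 → 0
  0-0 → 0
  0-0 → 0
  1-1 → 0
  1-1 → 0
  0-0 → 0
  0-0 → 0
  0-1 → 1 (borrow)
  0-0-1 → 1 (borrow)
  1-0-1 → 0
  0-0 → 0
  1-1 → 0
  0-0 → 0
  0-1 → 1 (borrow)
  0-0-1 → 1 (borrow)
  0-1-1 → 0 (borrow)
  1-0-1 → 0
  0-1 → 1 (borrow)
  0-0-1 → 1 (borrow)
  0-0-1 → 1 (borrow)
  1-1-1 → 1 (borrow)
  0-0-1 → 1 (borrow)
  0-1-1 → 0 (borrow)
  1-0-1 → 0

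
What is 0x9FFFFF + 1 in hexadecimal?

0xA00000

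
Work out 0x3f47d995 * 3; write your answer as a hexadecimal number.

Multiply each base-16 digit by 3, carrying:
  5×3 = 15 → write f
  9×3 = 27 → write b carry 1
  9×3+1 = 28 → write c carry 1
  d×3+1 = 40 → write 8 carry 2
  7×3+2 = 23 → write 7 carry 1
  4×3+1 = 13 → write d
  f×3 = 45 → write d carry 2
  3×3+2 = 11 → write b

0xbdd78cbf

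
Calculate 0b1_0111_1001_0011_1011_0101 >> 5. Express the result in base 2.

Right shift by 5: drop the 5 least-significant bits.

0b1011110010011101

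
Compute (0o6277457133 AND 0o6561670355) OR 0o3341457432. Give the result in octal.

0o7361457533

0o6277457133 AND 0o6561670355 = 0o6061450111.
Then OR with 0o3341457432.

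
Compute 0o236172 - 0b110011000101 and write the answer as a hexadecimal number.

0x12FB5

0o236172 = 0x13C7A in hexadecimal.
0b110011000101 = 0xCC5 in hexadecimal.
Subtract column by column in base 16:
  A-5 → 5
  7-C → B (borrow)
  C-C-1 → F (borrow)
  3-0-1 → 2
  1-0 → 1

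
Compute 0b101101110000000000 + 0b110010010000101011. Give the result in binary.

Add column by column in base 2, right to left:
  0+1 = 1
  0+1 = 1
  0+0 = 0
  0+1 = 1
  0+0 = 0
  0+1 = 1
  0+0 = 0
  0+0 = 0
  0+0 = 0
  0+0 = 0
  1+1 = 0 carry 1
  1+0+1 = 0 carry 1
  1+0+1 = 0 carry 1
  0+1+1 = 0 carry 1
  1+0+1 = 0 carry 1
  1+0+1 = 0 carry 1
  0+1+1 = 0 carry 1
  1+1+1 = 1 carry 1
  final carry 1

0b1100000000000101011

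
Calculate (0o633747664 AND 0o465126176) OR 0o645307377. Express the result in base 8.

0o633747664 AND 0o465126176 = 0o421106064.
Then OR with 0o645307377.

0o665307377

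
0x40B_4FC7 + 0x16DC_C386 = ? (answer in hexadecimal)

0x1AE8134D

Add column by column in base 16, right to left:
  7+6 = D
  C+8 = 4 carry 1
  F+3+1 = 3 carry 1
  4+C+1 = 1 carry 1
  B+C+1 = 8 carry 1
  0+D+1 = E
  4+6 = A
  0+1 = 1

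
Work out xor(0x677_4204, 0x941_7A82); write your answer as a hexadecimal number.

0xF363886

XOR each hex digit independently (no carries):
  6^9=F, 7^4=3, 7^1=6, 4^7=3, 2^A=8, 0^8=8, 4^2=6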